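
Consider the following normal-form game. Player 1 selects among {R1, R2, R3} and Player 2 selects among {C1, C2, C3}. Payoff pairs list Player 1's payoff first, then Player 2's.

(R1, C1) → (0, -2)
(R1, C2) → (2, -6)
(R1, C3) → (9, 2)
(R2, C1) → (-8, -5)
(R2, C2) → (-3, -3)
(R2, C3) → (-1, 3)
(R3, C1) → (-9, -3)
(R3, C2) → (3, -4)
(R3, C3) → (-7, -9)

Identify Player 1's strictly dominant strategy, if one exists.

None

Check whether one of Player 1's strategies beats all alternatives regardless of what the opponent does.
R1 is not dominant: against C2, R3 gives 3 > 2.
R2 is not dominant: against C1, R1 gives 0 > -8.
R3 is not dominant: against C1, R1 gives 0 > -9.
No single strategy is best against every opponent action.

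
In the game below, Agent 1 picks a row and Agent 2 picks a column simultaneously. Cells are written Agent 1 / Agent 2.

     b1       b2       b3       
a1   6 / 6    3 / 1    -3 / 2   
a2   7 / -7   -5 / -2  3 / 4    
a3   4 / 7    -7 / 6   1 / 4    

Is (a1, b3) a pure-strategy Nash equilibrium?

No

Holding Agent 2 at b3: Agent 1 gets -3 from a1 but could get 3 by switching to a2. Agent 1 has a profitable deviation.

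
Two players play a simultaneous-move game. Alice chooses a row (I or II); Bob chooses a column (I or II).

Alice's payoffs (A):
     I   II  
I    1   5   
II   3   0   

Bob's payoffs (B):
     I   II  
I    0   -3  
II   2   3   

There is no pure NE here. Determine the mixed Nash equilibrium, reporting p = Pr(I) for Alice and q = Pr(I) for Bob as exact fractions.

p = 1/4, q = 5/7

Each player's mixing probability is pinned down by making the *other* player indifferent.
Bob indifferent between I and II: p·0 + (1−p)·2 = p·(-3) + (1−p)·3 ⟹ 2 + (-2)p = 3 + (-6)p ⟹ p = 1/4.
Alice indifferent between I and II: q·1 + (1−q)·5 = q·3 + (1−q)·0 ⟹ 5 + (-4)q = 0 + 3q ⟹ q = 5/7.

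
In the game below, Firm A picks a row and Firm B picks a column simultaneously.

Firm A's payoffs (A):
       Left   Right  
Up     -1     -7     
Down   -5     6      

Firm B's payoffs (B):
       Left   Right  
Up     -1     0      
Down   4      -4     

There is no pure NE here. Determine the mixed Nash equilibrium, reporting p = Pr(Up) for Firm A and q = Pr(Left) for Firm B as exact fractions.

In a mixed NE each player is indifferent between their pure strategies, so the opponent's mix sets the indifference.
Firm B indifferent between Left and Right: p·(-1) + (1−p)·4 = p·0 + (1−p)·(-4) ⟹ 4 + (-5)p = (-4) + 4p ⟹ p = 8/9.
Firm A indifferent between Up and Down: q·(-1) + (1−q)·(-7) = q·(-5) + (1−q)·6 ⟹ (-7) + 6q = 6 + (-11)q ⟹ q = 13/17.

p = 8/9, q = 13/17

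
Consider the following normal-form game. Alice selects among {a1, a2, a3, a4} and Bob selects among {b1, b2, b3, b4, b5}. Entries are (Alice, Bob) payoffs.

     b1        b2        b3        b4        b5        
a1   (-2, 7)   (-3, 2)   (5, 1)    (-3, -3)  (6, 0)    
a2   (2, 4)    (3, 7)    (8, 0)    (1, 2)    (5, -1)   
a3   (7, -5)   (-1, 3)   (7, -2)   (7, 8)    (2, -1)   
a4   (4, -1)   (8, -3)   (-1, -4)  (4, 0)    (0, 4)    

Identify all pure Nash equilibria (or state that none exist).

A profile is a Nash equilibrium when each player is best-responding to the other.
Alice's best responses — vs b1: a3 (payoff 7); vs b2: a4 (payoff 8); vs b3: a2 (payoff 8); vs b4: a3 (payoff 7); vs b5: a1 (payoff 6).
Bob's best responses — vs a1: b1 (payoff 7); vs a2: b2 (payoff 7); vs a3: b4 (payoff 8); vs a4: b5 (payoff 4).
The only mutual best response is (a3, b4); neither player gains by switching there.

(a3, b4)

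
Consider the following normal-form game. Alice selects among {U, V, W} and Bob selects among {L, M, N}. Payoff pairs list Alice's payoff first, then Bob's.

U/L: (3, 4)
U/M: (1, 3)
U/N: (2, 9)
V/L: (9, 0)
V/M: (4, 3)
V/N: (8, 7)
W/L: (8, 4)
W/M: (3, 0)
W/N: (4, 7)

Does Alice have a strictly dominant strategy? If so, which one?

V

Check whether one of Alice's strategies beats all alternatives regardless of what the opponent does.
V strictly dominates: vs L: 9 > each of {3, 8}; vs M: 4 > each of {1, 3}; vs N: 8 > each of {2, 4}.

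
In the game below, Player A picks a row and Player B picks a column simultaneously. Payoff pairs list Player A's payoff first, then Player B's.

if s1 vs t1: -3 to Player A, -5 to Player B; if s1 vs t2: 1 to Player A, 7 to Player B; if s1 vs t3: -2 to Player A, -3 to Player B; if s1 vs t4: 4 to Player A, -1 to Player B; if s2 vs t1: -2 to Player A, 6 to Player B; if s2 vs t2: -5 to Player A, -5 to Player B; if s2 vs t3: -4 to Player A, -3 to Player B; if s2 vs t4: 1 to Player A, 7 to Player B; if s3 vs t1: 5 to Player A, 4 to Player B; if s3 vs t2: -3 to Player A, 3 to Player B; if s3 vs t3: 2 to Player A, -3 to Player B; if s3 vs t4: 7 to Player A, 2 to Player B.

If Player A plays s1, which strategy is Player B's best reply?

t2

With Player A fixed at s1, Player B's payoffs are: t1 → -5, t2 → 7, t3 → -3, t4 → -1.
The maximum is 7, achieved by t2.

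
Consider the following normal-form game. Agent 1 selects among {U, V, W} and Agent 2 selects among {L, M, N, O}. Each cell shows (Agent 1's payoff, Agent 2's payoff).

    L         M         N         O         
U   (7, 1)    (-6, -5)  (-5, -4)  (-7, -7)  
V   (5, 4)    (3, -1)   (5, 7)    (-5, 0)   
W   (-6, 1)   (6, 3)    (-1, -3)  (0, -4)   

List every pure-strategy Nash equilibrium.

(U, L), (V, N), and (W, M)

A profile is a Nash equilibrium when each player is best-responding to the other.
Agent 1's best responses — vs L: U (payoff 7); vs M: W (payoff 6); vs N: V (payoff 5); vs O: W (payoff 0).
Agent 2's best responses — vs U: L (payoff 1); vs V: N (payoff 7); vs W: M (payoff 3).
Mutual best responses occur at (U, L), (V, N), and (W, M); at each, neither player gains by switching.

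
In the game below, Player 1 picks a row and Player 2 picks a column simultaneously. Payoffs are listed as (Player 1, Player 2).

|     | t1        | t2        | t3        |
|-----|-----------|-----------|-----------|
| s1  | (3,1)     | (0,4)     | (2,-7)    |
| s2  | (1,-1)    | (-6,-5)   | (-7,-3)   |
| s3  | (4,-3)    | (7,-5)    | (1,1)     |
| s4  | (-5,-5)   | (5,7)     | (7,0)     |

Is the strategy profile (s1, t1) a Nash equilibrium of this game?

No

Holding Player 2 at t1: Player 1 gets 3 from s1 but could get 4 by switching to s3. Player 1 has a profitable deviation.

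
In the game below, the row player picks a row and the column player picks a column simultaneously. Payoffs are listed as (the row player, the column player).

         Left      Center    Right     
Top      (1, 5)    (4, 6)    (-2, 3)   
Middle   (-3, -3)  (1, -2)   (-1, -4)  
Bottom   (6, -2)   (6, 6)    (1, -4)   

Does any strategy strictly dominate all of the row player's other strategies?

A strategy is strictly dominant if it gives the row player a strictly higher payoff than every other strategy, against every choice by the opponent.
Bottom strictly dominates: vs Left: 6 > each of {1, -3}; vs Center: 6 > each of {4, 1}; vs Right: 1 > each of {-2, -1}.

Bottom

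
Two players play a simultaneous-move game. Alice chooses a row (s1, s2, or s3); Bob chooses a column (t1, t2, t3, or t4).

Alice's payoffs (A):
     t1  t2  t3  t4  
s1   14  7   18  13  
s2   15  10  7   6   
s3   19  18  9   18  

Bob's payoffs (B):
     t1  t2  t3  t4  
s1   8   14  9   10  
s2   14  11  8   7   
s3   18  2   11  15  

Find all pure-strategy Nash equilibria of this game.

(s3, t1)

A profile is a Nash equilibrium when each player is best-responding to the other.
Alice's best responses — vs t1: s3 (payoff 19); vs t2: s3 (payoff 18); vs t3: s1 (payoff 18); vs t4: s3 (payoff 18).
Bob's best responses — vs s1: t2 (payoff 14); vs s2: t1 (payoff 14); vs s3: t1 (payoff 18).
The only mutual best response is (s3, t1); neither player gains by switching there.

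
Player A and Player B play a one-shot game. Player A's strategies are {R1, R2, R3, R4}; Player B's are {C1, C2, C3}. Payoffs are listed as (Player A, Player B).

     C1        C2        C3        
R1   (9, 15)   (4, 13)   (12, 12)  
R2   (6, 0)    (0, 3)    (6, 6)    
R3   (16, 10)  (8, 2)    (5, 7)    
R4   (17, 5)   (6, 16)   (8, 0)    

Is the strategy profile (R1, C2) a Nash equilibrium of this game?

Holding Player B at C2: Player A gets 4 from R1 but could get 8 by switching to R3. Player A has a profitable deviation.

No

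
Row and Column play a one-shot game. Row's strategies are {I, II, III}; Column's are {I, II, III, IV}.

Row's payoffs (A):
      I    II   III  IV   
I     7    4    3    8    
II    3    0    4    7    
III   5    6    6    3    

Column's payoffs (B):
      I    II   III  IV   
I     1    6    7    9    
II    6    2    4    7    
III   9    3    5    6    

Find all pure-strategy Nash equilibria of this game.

Check mutual best responses: a cell is a NE iff neither player can gain by unilaterally deviating.
Row's best responses — vs I: I (payoff 7); vs II: III (payoff 6); vs III: III (payoff 6); vs IV: I (payoff 8).
Column's best responses — vs I: IV (payoff 9); vs II: IV (payoff 7); vs III: I (payoff 9).
The only mutual best response is (I, IV); neither player gains by switching there.

(I, IV)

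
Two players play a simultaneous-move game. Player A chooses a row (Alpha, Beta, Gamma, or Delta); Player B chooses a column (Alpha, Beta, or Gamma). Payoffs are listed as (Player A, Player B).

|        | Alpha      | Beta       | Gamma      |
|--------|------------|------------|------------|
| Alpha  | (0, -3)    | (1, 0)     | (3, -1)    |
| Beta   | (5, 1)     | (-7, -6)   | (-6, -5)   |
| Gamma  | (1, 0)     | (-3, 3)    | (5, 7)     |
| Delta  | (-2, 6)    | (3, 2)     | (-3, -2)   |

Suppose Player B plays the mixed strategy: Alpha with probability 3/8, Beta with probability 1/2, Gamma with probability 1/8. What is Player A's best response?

Compute Player A's expected payoff from each pure strategy against the given mix.
Alpha: (3/8)·0 + (1/2)·1 + (1/8)·3 = 7/8
Beta: (3/8)·5 + (1/2)·(-7) + (1/8)·(-6) = -19/8
Gamma: (3/8)·1 + (1/2)·(-3) + (1/8)·5 = -1/2
Delta: (3/8)·(-2) + (1/2)·3 + (1/8)·(-3) = 3/8
Highest expected payoff is 7/8, from Alpha.

Alpha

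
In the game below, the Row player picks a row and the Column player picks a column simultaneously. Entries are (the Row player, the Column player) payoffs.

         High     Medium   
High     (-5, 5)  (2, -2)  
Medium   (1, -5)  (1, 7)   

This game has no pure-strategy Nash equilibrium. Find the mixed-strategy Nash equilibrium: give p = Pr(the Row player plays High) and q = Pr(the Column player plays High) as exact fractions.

p = 12/19, q = 1/7

Each player's mixing probability is pinned down by making the *other* player indifferent.
The Column player indifferent between High and Medium: p·5 + (1−p)·(-5) = p·(-2) + (1−p)·7 ⟹ (-5) + 10p = 7 + (-9)p ⟹ p = 12/19.
The Row player indifferent between High and Medium: q·(-5) + (1−q)·2 = q·1 + (1−q)·1 ⟹ 2 + (-7)q = 1 + 0q ⟹ q = 1/7.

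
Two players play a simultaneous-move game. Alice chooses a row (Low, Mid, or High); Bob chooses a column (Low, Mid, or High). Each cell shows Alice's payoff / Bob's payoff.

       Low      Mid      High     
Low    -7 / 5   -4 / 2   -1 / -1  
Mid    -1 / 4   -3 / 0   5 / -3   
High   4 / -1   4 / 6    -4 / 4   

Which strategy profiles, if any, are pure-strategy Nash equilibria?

A profile is a Nash equilibrium when each player is best-responding to the other.
Alice's best responses — vs Low: High (payoff 4); vs Mid: High (payoff 4); vs High: Mid (payoff 5).
Bob's best responses — vs Low: Low (payoff 5); vs Mid: Low (payoff 4); vs High: Mid (payoff 6).
The only mutual best response is (High, Mid); neither player gains by switching there.

(High, Mid)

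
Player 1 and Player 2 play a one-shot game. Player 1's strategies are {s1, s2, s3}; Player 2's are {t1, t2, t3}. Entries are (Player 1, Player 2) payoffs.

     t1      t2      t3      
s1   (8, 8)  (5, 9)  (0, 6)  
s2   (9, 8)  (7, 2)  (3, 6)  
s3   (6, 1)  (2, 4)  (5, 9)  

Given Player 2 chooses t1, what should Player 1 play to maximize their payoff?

With Player 2 fixed at t1, Player 1's payoffs are: s1 → 8, s2 → 9, s3 → 6.
The maximum is 9, achieved by s2.

s2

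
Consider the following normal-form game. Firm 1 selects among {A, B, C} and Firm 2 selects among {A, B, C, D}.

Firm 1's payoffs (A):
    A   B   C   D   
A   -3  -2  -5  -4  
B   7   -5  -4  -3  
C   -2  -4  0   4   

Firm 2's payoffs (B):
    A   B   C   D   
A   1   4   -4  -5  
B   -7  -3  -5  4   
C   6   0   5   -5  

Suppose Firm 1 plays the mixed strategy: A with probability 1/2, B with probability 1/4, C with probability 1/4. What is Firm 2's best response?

Firm 2's best reply maximizes expected payoff against the mix.
A: (1/2)·1 + (1/4)·(-7) + (1/4)·6 = 1/4
B: (1/2)·4 + (1/4)·(-3) + (1/4)·0 = 5/4
C: (1/2)·(-4) + (1/4)·(-5) + (1/4)·5 = -2
D: (1/2)·(-5) + (1/4)·4 + (1/4)·(-5) = -11/4
Highest expected payoff is 5/4, from B.

B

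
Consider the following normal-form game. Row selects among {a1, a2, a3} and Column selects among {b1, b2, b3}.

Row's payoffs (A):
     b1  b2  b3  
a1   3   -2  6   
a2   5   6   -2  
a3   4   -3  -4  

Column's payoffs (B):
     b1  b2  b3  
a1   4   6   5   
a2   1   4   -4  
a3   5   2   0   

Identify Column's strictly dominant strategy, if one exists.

A strategy is strictly dominant if it gives Column a strictly higher payoff than every other strategy, against every choice by the opponent.
b1 is not dominant: against a1, b2 gives 6 > 4.
b2 is not dominant: against a3, b1 gives 5 > 2.
b3 is not dominant: against a1, b2 gives 6 > 5.
No single strategy is best against every opponent action.

None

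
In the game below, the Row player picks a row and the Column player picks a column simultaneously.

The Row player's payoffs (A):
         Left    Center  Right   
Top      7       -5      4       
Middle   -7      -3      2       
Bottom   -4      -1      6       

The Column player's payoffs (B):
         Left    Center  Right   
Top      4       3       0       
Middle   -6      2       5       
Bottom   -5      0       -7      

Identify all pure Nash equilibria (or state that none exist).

A profile is a Nash equilibrium when each player is best-responding to the other.
The Row player's best responses — vs Left: Top (payoff 7); vs Center: Bottom (payoff -1); vs Right: Bottom (payoff 6).
The Column player's best responses — vs Top: Left (payoff 4); vs Middle: Right (payoff 5); vs Bottom: Center (payoff 0).
Mutual best responses occur at (Top, Left) and (Bottom, Center); at each, neither player gains by switching.

(Top, Left) and (Bottom, Center)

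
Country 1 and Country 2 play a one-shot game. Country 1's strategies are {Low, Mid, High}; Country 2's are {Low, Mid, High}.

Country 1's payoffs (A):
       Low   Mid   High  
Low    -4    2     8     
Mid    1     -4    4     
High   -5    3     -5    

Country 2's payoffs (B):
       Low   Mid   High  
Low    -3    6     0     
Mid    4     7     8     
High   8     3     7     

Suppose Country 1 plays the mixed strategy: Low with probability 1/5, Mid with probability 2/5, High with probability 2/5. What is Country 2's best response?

High

Country 2's best reply maximizes expected payoff against the mix.
Low: (1/5)·(-3) + (2/5)·4 + (2/5)·8 = 21/5
Mid: (1/5)·6 + (2/5)·7 + (2/5)·3 = 26/5
High: (1/5)·0 + (2/5)·8 + (2/5)·7 = 6
Highest expected payoff is 6, from High.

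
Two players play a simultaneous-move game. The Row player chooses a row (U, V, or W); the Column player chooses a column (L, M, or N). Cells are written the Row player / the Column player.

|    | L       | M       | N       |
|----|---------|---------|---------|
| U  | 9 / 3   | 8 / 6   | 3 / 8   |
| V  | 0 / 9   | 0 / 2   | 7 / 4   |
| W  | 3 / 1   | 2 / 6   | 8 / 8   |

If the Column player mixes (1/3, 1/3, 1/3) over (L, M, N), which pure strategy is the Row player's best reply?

Compute the Row player's expected payoff from each pure strategy against the given mix.
U: (1/3)·9 + (1/3)·8 + (1/3)·3 = 20/3
V: (1/3)·0 + (1/3)·0 + (1/3)·7 = 7/3
W: (1/3)·3 + (1/3)·2 + (1/3)·8 = 13/3
Highest expected payoff is 20/3, from U.

U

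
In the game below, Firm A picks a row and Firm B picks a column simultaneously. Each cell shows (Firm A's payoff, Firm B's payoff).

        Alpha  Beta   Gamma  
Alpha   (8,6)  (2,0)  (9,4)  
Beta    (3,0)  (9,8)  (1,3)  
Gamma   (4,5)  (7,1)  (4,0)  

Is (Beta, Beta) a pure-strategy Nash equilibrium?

Holding Firm B at Beta: Firm A gets 9 from Beta, versus 2 from Alpha, 7 from Gamma. No profitable deviation for Firm A.
Holding Firm A at Beta: Firm B gets 8 from Beta, versus 0 from Alpha, 3 from Gamma. No profitable deviation for Firm B either.

Yes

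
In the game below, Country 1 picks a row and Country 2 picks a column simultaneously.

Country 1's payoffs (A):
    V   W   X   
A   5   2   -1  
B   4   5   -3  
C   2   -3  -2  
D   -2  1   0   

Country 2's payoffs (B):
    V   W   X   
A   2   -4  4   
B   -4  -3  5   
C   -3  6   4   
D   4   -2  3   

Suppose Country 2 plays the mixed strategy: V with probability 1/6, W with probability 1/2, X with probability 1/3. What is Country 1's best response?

B

Compute Country 1's expected payoff from each pure strategy against the given mix.
A: (1/6)·5 + (1/2)·2 + (1/3)·(-1) = 3/2
B: (1/6)·4 + (1/2)·5 + (1/3)·(-3) = 13/6
C: (1/6)·2 + (1/2)·(-3) + (1/3)·(-2) = -11/6
D: (1/6)·(-2) + (1/2)·1 + (1/3)·0 = 1/6
Highest expected payoff is 13/6, from B.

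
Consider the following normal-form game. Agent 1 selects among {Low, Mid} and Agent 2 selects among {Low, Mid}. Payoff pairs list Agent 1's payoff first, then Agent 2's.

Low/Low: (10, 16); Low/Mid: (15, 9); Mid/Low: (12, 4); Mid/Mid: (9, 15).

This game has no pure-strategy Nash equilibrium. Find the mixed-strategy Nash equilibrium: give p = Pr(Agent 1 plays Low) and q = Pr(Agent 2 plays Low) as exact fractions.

Each player's mixing probability is pinned down by making the *other* player indifferent.
Agent 2 indifferent between Low and Mid: p·16 + (1−p)·4 = p·9 + (1−p)·15 ⟹ 4 + 12p = 15 + (-6)p ⟹ p = 11/18.
Agent 1 indifferent between Low and Mid: q·10 + (1−q)·15 = q·12 + (1−q)·9 ⟹ 15 + (-5)q = 9 + 3q ⟹ q = 3/4.

p = 11/18, q = 3/4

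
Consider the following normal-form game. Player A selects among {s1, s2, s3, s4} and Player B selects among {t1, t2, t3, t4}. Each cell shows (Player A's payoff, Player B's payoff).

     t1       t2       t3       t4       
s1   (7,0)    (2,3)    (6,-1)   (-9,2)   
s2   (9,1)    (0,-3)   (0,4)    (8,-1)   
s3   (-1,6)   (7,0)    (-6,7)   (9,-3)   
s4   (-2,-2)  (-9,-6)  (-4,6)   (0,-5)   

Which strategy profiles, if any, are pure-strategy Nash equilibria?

Check mutual best responses: a cell is a NE iff neither player can gain by unilaterally deviating.
Player A's best responses — vs t1: s2 (payoff 9); vs t2: s3 (payoff 7); vs t3: s1 (payoff 6); vs t4: s3 (payoff 9).
Player B's best responses — vs s1: t2 (payoff 3); vs s2: t3 (payoff 4); vs s3: t3 (payoff 7); vs s4: t3 (payoff 6).
No cell has both players best-responding. For instance, Player A's best reply to t3 is s1, but against s1 Player B prefers t2 over t3.

None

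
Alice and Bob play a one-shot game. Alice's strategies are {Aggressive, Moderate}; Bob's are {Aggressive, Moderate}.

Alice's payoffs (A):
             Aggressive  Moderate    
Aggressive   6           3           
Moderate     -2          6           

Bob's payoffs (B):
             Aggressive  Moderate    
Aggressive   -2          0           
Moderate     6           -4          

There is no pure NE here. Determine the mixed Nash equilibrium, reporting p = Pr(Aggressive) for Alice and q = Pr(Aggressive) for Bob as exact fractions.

p = 5/6, q = 3/11

Each player's mixing probability is pinned down by making the *other* player indifferent.
Bob indifferent between Aggressive and Moderate: p·(-2) + (1−p)·6 = p·0 + (1−p)·(-4) ⟹ 6 + (-8)p = (-4) + 4p ⟹ p = 5/6.
Alice indifferent between Aggressive and Moderate: q·6 + (1−q)·3 = q·(-2) + (1−q)·6 ⟹ 3 + 3q = 6 + (-8)q ⟹ q = 3/11.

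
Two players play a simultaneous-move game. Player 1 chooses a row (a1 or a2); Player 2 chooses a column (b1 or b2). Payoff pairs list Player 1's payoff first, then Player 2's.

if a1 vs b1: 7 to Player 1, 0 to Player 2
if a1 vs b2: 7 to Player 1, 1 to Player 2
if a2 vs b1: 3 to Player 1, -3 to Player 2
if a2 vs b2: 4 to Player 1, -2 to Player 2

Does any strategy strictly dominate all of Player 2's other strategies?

A strategy is strictly dominant if it gives Player 2 a strictly higher payoff than every other strategy, against every choice by the opponent.
b2 strictly dominates: vs a1: 1 > 0; vs a2: -2 > -3.

b2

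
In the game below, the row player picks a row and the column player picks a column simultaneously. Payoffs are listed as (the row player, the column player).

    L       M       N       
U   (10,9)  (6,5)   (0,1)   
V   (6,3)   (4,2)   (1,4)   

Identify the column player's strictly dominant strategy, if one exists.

No strictly dominant strategy

Check whether one of the column player's strategies beats all alternatives regardless of what the opponent does.
L is not dominant: against V, N gives 4 > 3.
M is not dominant: against U, L gives 9 > 5.
N is not dominant: against U, L gives 9 > 1.
No single strategy is best against every opponent action.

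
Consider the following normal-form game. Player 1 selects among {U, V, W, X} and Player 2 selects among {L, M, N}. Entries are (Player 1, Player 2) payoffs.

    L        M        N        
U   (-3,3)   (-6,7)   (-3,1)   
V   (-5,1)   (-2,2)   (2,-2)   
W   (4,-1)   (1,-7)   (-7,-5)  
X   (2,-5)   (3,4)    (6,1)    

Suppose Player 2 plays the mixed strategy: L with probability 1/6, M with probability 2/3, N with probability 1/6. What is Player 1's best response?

X

Compute Player 1's expected payoff from each pure strategy against the given mix.
U: (1/6)·(-3) + (2/3)·(-6) + (1/6)·(-3) = -5
V: (1/6)·(-5) + (2/3)·(-2) + (1/6)·2 = -11/6
W: (1/6)·4 + (2/3)·1 + (1/6)·(-7) = 1/6
X: (1/6)·2 + (2/3)·3 + (1/6)·6 = 10/3
Highest expected payoff is 10/3, from X.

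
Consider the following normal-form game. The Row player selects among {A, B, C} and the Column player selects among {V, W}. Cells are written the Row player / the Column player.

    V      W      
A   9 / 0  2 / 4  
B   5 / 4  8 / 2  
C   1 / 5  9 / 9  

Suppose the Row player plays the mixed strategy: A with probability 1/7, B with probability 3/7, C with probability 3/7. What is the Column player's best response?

The Column player's best reply maximizes expected payoff against the mix.
V: (1/7)·0 + (3/7)·4 + (3/7)·5 = 27/7
W: (1/7)·4 + (3/7)·2 + (3/7)·9 = 37/7
Highest expected payoff is 37/7, from W.

W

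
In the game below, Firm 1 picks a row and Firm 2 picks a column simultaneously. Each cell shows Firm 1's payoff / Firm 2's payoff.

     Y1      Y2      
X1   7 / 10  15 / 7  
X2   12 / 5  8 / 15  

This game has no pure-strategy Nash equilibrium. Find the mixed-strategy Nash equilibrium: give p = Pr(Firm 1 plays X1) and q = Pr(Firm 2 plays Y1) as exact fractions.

In a mixed NE each player is indifferent between their pure strategies, so the opponent's mix sets the indifference.
Firm 2 indifferent between Y1 and Y2: p·10 + (1−p)·5 = p·7 + (1−p)·15 ⟹ 5 + 5p = 15 + (-8)p ⟹ p = 10/13.
Firm 1 indifferent between X1 and X2: q·7 + (1−q)·15 = q·12 + (1−q)·8 ⟹ 15 + (-8)q = 8 + 4q ⟹ q = 7/12.

p = 10/13, q = 7/12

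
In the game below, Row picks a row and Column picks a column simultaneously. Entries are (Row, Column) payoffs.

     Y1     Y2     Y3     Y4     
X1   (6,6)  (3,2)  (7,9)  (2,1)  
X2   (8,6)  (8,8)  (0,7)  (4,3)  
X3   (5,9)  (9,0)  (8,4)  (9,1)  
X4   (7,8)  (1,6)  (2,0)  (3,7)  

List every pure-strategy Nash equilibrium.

None

Check mutual best responses: a cell is a NE iff neither player can gain by unilaterally deviating.
Row's best responses — vs Y1: X2 (payoff 8); vs Y2: X3 (payoff 9); vs Y3: X3 (payoff 8); vs Y4: X3 (payoff 9).
Column's best responses — vs X1: Y3 (payoff 9); vs X2: Y2 (payoff 8); vs X3: Y1 (payoff 9); vs X4: Y1 (payoff 8).
No cell has both players best-responding. For instance, Row's best reply to Y1 is X2, but against X2 Column prefers Y2 over Y1.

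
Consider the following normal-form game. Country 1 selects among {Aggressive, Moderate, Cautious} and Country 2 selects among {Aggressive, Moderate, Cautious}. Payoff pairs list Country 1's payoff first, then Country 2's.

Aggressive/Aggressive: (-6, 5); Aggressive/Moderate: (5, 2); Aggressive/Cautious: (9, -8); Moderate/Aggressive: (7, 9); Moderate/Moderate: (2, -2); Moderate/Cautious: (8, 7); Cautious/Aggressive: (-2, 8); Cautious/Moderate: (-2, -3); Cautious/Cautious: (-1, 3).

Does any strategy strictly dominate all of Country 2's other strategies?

Aggressive

A strategy is strictly dominant if it gives Country 2 a strictly higher payoff than every other strategy, against every choice by the opponent.
Aggressive strictly dominates: vs Aggressive: 5 > each of {2, -8}; vs Moderate: 9 > each of {-2, 7}; vs Cautious: 8 > each of {-3, 3}.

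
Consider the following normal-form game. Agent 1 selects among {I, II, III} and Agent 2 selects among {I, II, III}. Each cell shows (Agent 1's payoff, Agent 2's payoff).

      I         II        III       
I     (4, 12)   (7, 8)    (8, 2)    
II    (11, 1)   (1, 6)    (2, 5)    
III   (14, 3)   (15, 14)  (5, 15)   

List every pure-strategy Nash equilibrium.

A profile is a Nash equilibrium when each player is best-responding to the other.
Agent 1's best responses — vs I: III (payoff 14); vs II: III (payoff 15); vs III: I (payoff 8).
Agent 2's best responses — vs I: I (payoff 12); vs II: II (payoff 6); vs III: III (payoff 15).
No cell has both players best-responding. For instance, Agent 1's best reply to II is III, but against III Agent 2 prefers III over II.

There is no pure-strategy Nash equilibrium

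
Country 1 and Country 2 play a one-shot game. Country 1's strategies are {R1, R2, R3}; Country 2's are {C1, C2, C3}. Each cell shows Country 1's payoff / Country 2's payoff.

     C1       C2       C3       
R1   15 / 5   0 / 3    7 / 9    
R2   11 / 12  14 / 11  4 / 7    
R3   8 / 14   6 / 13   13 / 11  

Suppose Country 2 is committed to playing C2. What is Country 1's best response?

R2

With Country 2 fixed at C2, Country 1's payoffs are: R1 → 0, R2 → 14, R3 → 6.
The maximum is 14, achieved by R2.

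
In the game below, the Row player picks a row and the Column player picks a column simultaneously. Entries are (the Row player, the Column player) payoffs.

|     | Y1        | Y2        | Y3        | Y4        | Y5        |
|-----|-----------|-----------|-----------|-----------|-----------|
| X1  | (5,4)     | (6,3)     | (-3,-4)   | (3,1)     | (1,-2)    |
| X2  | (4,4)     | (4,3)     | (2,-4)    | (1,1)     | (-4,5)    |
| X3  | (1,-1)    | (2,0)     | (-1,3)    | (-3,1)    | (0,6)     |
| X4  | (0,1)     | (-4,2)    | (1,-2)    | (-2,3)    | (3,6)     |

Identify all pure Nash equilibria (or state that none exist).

Find each player's best response to every opponent strategy; NE are the intersections.
The Row player's best responses — vs Y1: X1 (payoff 5); vs Y2: X1 (payoff 6); vs Y3: X2 (payoff 2); vs Y4: X1 (payoff 3); vs Y5: X4 (payoff 3).
The Column player's best responses — vs X1: Y1 (payoff 4); vs X2: Y5 (payoff 5); vs X3: Y5 (payoff 6); vs X4: Y5 (payoff 6).
Mutual best responses occur at (X1, Y1) and (X4, Y5); at each, neither player gains by switching.

(X1, Y1) and (X4, Y5)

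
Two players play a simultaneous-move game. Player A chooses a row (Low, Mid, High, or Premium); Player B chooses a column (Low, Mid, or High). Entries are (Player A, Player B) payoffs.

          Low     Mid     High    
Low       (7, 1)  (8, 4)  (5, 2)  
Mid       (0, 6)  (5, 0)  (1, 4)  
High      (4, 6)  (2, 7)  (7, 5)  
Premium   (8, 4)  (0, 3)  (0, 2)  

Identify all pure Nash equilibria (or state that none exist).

(Low, Mid) and (Premium, Low)

Find each player's best response to every opponent strategy; NE are the intersections.
Player A's best responses — vs Low: Premium (payoff 8); vs Mid: Low (payoff 8); vs High: High (payoff 7).
Player B's best responses — vs Low: Mid (payoff 4); vs Mid: Low (payoff 6); vs High: Mid (payoff 7); vs Premium: Low (payoff 4).
Mutual best responses occur at (Low, Mid) and (Premium, Low); at each, neither player gains by switching.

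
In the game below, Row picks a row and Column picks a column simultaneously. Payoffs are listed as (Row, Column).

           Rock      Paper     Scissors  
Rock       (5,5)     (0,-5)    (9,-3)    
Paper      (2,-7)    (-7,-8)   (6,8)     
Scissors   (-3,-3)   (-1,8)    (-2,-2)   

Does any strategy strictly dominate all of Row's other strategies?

Rock

Check whether one of Row's strategies beats all alternatives regardless of what the opponent does.
Rock strictly dominates: vs Rock: 5 > each of {2, -3}; vs Paper: 0 > each of {-7, -1}; vs Scissors: 9 > each of {6, -2}.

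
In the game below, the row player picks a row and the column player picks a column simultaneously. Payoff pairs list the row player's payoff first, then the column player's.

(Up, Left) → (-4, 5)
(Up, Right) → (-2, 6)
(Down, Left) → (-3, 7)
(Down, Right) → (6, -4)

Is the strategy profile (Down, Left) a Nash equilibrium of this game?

Holding the column player at Left: the row player gets -3 from Down, versus -4 from Up. No profitable deviation for the row player.
Holding the row player at Down: the column player gets 7 from Left, versus -4 from Right. No profitable deviation for the column player either.

Yes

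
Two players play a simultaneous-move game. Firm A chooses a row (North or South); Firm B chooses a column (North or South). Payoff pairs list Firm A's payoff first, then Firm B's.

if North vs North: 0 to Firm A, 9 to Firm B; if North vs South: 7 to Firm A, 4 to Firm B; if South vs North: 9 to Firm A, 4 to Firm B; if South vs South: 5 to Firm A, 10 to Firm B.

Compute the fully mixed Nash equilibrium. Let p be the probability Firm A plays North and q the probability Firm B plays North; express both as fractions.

p = 6/11, q = 2/11

In a mixed NE each player is indifferent between their pure strategies, so the opponent's mix sets the indifference.
Firm B indifferent between North and South: p·9 + (1−p)·4 = p·4 + (1−p)·10 ⟹ 4 + 5p = 10 + (-6)p ⟹ p = 6/11.
Firm A indifferent between North and South: q·0 + (1−q)·7 = q·9 + (1−q)·5 ⟹ 7 + (-7)q = 5 + 4q ⟹ q = 2/11.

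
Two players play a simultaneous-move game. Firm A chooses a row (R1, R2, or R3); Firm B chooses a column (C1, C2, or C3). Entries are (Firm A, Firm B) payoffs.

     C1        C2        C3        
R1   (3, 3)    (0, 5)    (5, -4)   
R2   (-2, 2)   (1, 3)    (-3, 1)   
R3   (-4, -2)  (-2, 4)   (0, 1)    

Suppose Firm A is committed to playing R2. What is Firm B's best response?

C2

With Firm A fixed at R2, Firm B's payoffs are: C1 → 2, C2 → 3, C3 → 1.
The maximum is 3, achieved by C2.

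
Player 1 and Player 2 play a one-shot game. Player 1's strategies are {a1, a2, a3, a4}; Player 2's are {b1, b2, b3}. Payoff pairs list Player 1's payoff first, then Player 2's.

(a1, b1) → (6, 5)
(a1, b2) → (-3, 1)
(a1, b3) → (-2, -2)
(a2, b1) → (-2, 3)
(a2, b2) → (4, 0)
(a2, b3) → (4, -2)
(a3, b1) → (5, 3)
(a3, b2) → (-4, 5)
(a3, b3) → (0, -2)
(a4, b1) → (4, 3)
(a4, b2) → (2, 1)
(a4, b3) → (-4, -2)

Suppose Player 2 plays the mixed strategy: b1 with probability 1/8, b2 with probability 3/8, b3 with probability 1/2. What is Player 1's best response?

Player 1's best reply maximizes expected payoff against the mix.
a1: (1/8)·6 + (3/8)·(-3) + (1/2)·(-2) = -11/8
a2: (1/8)·(-2) + (3/8)·4 + (1/2)·4 = 13/4
a3: (1/8)·5 + (3/8)·(-4) + (1/2)·0 = -7/8
a4: (1/8)·4 + (3/8)·2 + (1/2)·(-4) = -3/4
Highest expected payoff is 13/4, from a2.

a2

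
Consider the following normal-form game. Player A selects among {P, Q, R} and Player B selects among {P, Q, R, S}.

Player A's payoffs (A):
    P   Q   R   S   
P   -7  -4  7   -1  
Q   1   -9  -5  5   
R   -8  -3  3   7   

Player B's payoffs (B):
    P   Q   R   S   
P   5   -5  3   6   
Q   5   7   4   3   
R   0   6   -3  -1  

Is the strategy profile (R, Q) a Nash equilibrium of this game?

Holding Player B at Q: Player A gets -3 from R, versus -4 from P, -9 from Q. No profitable deviation for Player A.
Holding Player A at R: Player B gets 6 from Q, versus 0 from P, -3 from R, -1 from S. No profitable deviation for Player B either.

Yes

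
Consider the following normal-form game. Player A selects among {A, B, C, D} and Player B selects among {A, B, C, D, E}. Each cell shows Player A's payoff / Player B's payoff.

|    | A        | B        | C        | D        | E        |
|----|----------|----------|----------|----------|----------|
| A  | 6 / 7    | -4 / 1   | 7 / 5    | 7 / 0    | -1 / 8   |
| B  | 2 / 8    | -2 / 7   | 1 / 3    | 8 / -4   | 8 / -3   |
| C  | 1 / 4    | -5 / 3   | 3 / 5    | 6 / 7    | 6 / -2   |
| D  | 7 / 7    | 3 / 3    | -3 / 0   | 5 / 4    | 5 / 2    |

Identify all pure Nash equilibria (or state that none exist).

Check mutual best responses: a cell is a NE iff neither player can gain by unilaterally deviating.
Player A's best responses — vs A: D (payoff 7); vs B: D (payoff 3); vs C: A (payoff 7); vs D: B (payoff 8); vs E: B (payoff 8).
Player B's best responses — vs A: E (payoff 8); vs B: A (payoff 8); vs C: D (payoff 7); vs D: A (payoff 7).
The only mutual best response is (D, A); neither player gains by switching there.

(D, A)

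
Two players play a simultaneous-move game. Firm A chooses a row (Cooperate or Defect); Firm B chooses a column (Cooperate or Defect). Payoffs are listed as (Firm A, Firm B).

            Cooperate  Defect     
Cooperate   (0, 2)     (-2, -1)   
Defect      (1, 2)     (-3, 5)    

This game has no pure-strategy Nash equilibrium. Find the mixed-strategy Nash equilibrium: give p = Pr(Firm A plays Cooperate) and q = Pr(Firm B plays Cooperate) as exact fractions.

p = 1/2, q = 1/2

Each player's mixing probability is pinned down by making the *other* player indifferent.
Firm B indifferent between Cooperate and Defect: p·2 + (1−p)·2 = p·(-1) + (1−p)·5 ⟹ 2 + 0p = 5 + (-6)p ⟹ p = 1/2.
Firm A indifferent between Cooperate and Defect: q·0 + (1−q)·(-2) = q·1 + (1−q)·(-3) ⟹ (-2) + 2q = (-3) + 4q ⟹ q = 1/2.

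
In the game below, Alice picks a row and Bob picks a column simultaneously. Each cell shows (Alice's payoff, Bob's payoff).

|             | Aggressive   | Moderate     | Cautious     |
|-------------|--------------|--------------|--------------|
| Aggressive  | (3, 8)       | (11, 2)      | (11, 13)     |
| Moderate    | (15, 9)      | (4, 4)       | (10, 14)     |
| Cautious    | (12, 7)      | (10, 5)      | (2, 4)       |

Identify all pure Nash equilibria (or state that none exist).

Find each player's best response to every opponent strategy; NE are the intersections.
Alice's best responses — vs Aggressive: Moderate (payoff 15); vs Moderate: Aggressive (payoff 11); vs Cautious: Aggressive (payoff 11).
Bob's best responses — vs Aggressive: Cautious (payoff 13); vs Moderate: Cautious (payoff 14); vs Cautious: Aggressive (payoff 7).
The only mutual best response is (Aggressive, Cautious); neither player gains by switching there.

(Aggressive, Cautious)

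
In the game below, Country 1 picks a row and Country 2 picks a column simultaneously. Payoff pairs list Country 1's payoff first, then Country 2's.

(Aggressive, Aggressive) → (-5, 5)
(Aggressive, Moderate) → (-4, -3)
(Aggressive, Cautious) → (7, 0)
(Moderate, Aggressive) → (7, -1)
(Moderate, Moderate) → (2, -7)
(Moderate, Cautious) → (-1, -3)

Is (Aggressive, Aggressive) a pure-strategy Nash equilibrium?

Holding Country 2 at Aggressive: Country 1 gets -5 from Aggressive but could get 7 by switching to Moderate. Country 1 has a profitable deviation.

No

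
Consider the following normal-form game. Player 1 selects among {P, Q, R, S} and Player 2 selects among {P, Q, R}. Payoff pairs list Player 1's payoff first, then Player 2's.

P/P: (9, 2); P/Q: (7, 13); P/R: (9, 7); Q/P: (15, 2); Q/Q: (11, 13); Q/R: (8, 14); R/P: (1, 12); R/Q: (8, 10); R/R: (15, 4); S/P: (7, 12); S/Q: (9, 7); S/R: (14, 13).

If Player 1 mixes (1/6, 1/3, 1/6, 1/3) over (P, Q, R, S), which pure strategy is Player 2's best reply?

Compute Player 2's expected payoff from each pure strategy against the given mix.
P: (1/6)·2 + (1/3)·2 + (1/6)·12 + (1/3)·12 = 7
Q: (1/6)·13 + (1/3)·13 + (1/6)·10 + (1/3)·7 = 21/2
R: (1/6)·7 + (1/3)·14 + (1/6)·4 + (1/3)·13 = 65/6
Highest expected payoff is 65/6, from R.

R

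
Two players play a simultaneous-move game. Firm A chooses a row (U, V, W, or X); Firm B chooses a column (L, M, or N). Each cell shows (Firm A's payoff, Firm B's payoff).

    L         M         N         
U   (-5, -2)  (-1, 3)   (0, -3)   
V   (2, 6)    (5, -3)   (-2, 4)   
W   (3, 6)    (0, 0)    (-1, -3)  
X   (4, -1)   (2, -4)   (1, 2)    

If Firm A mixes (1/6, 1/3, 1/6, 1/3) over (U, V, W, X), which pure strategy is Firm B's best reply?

Compute Firm B's expected payoff from each pure strategy against the given mix.
L: (1/6)·(-2) + (1/3)·6 + (1/6)·6 + (1/3)·(-1) = 7/3
M: (1/6)·3 + (1/3)·(-3) + (1/6)·0 + (1/3)·(-4) = -11/6
N: (1/6)·(-3) + (1/3)·4 + (1/6)·(-3) + (1/3)·2 = 1
Highest expected payoff is 7/3, from L.

L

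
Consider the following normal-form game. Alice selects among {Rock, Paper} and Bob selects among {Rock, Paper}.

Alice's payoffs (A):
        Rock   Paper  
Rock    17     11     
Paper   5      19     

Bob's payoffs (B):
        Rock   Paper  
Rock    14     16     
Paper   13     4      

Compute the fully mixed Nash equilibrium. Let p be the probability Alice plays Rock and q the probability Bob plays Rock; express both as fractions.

p = 9/11, q = 2/5

Each player's mixing probability is pinned down by making the *other* player indifferent.
Bob indifferent between Rock and Paper: p·14 + (1−p)·13 = p·16 + (1−p)·4 ⟹ 13 + 1p = 4 + 12p ⟹ p = 9/11.
Alice indifferent between Rock and Paper: q·17 + (1−q)·11 = q·5 + (1−q)·19 ⟹ 11 + 6q = 19 + (-14)q ⟹ q = 2/5.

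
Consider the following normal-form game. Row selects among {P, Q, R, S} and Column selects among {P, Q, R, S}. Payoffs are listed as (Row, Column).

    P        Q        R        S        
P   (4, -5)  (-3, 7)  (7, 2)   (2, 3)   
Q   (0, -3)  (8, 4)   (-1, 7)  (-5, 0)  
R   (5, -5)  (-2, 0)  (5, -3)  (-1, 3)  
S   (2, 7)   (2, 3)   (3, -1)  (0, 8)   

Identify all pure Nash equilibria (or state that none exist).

Check mutual best responses: a cell is a NE iff neither player can gain by unilaterally deviating.
Row's best responses — vs P: R (payoff 5); vs Q: Q (payoff 8); vs R: P (payoff 7); vs S: P (payoff 2).
Column's best responses — vs P: Q (payoff 7); vs Q: R (payoff 7); vs R: S (payoff 3); vs S: S (payoff 8).
No cell has both players best-responding. For instance, Row's best reply to P is R, but against R Column prefers S over P.

No pure-strategy Nash equilibrium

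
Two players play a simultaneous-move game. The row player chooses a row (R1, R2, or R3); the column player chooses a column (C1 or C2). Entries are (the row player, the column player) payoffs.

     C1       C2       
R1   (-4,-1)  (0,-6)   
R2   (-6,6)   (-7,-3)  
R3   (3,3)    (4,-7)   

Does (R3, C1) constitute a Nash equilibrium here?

Yes

Holding the column player at C1: the row player gets 3 from R3, versus -4 from R1, -6 from R2. No profitable deviation for the row player.
Holding the row player at R3: the column player gets 3 from C1, versus -7 from C2. No profitable deviation for the column player either.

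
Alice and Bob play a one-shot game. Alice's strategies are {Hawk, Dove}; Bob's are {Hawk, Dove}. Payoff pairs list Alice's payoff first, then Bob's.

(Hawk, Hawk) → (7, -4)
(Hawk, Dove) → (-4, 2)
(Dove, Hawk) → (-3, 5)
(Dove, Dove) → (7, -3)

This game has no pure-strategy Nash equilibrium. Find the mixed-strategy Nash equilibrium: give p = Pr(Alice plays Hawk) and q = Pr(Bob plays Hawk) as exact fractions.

p = 4/7, q = 11/21

In a mixed NE each player is indifferent between their pure strategies, so the opponent's mix sets the indifference.
Bob indifferent between Hawk and Dove: p·(-4) + (1−p)·5 = p·2 + (1−p)·(-3) ⟹ 5 + (-9)p = (-3) + 5p ⟹ p = 4/7.
Alice indifferent between Hawk and Dove: q·7 + (1−q)·(-4) = q·(-3) + (1−q)·7 ⟹ (-4) + 11q = 7 + (-10)q ⟹ q = 11/21.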